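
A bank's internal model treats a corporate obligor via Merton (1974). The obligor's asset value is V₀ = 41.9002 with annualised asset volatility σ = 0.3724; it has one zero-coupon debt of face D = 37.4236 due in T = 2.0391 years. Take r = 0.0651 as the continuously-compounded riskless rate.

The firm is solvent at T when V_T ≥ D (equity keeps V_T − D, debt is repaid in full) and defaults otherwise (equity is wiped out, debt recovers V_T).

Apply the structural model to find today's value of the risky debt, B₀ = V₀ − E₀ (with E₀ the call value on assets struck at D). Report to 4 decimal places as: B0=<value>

B0=28.7103

Apply the equity-as-call identities (strike 37.4236, horizon 2.0391 years):
d₁ = [ln(V₀/D) + (r + σ²/2)T] / (σ√T)
   = [ln(41.9002/37.4236) + (0.0651 + 0.5·0.3724²)·2.0391] / (0.3724·√2.0391)
   = [0.112989 + 0.274138] / 0.531776 = 0.727989
d₂ = d₁ − σ√T = 0.727989 − 0.531776 = 0.196213
N(d₁) = 0.766690,  N(d₂) = 0.577778,  e^(−rT) = 0.875688
E₀ = V₀·N(d₁) − D·e^(−rT)·N(d₂)
   = 41.9002·0.766690 − 37.4236·0.875688·0.577778 = 13.189859
B₀ = V₀ − E₀ = 41.9002 − 13.189859 = 28.710341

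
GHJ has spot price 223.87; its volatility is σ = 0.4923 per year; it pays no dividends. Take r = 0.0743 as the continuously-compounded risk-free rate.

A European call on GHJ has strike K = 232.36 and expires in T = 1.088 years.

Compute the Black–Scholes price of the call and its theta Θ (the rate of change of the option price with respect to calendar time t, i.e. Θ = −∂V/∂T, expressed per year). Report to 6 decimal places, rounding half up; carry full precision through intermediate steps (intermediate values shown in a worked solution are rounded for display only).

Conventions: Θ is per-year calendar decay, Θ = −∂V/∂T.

σ√T = 0.4923·√1.088 = 0.513505
d₁ = (ln(S/K) + (r+σ²/2)T) / (σ√T) = (ln(223.87/232.36) + (0.0743+0.4923²/2)·1.088) / 0.513505 = (-0.037222 + 0.212682) / 0.513505 = 0.341690
d₂ = d₁ − σ√T = 0.341690 − 0.513505 = -0.171814
e^{−rT} = 0.922343
N(d₁) = 0.633708,  N(d₂) = 0.431792
Call price V = S·N(d₁) − K·e^{−rT}·N(d₂) = 141.868208 − 92.539692 = 49.328516
φ(d₁) = (1/√(2π))·e^{−d₁²/2} = 0.376320
Θ = −S·φ(d₁)·σ/(2√T) − r·K·e^{−rT}·N(d₂) = −19.881033 − 6.875699 = -26.756732

price = 49.328516
Θ = -26.756732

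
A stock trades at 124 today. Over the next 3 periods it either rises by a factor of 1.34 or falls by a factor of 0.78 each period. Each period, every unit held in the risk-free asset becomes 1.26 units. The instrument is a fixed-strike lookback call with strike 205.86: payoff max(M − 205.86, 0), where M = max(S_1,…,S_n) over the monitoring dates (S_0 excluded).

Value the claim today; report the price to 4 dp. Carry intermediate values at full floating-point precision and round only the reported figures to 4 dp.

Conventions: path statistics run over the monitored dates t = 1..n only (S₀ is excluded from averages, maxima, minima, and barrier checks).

With p* = (R−d)/(u−d) = 0.8571, sum probability × payoff across the paths and divide by R^3.
Enumerate all 2^3 = 8 price paths (U = up ×1.34, D = down ×0.78); each path with k up-moves has probability p*^k·(1−p*)^(3−k).
DDD: M=96.7200, payoff=0.0000, prob=0.002915
UDD: M=166.1600, payoff=0.0000, prob=0.017493
DUD: M=129.6048, payoff=0.0000, prob=0.017493
UUD: M=222.6544, payoff=16.7944, prob=0.104956
DDU: M=101.0917, payoff=0.0000, prob=0.017493
UDU: M=173.6704, payoff=0.0000, prob=0.104956
DUU: M=173.6704, payoff=0.0000, prob=0.104956
UUU: M=298.3569, payoff=92.4969, prob=0.629738
Price = Σ prob·payoff / R^3 = 60.011452 / 2.000376 = 30.0001

price = 30.0001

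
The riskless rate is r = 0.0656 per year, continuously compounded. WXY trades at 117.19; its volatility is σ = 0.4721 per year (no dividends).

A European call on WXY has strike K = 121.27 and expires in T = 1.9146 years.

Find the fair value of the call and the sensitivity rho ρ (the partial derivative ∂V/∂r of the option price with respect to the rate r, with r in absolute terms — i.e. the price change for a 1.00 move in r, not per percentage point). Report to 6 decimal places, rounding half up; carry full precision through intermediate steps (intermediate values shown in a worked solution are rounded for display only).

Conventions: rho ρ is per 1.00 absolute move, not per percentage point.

price = 34.082763
ρ = 87.221832

σ√T = 0.4721·√1.9146 = 0.653240
d₁ = (ln(S/K) + (r+σ²/2)T) / (σ√T) = (ln(117.19/121.27) + (0.0656+0.4721²/2)·1.9146) / 0.653240 = (-0.034223 + 0.338959) / 0.653240 = 0.466500
d₂ = d₁ − σ√T = 0.466500 − 0.653240 = -0.186741
e^{−rT} = 0.881970
N(d₁) = 0.679571,  N(d₂) = 0.425932
Call price V = S·N(d₁) − K·e^{−rT}·N(d₂) = 79.638927 − 45.556164 = 34.082763
ρ = K·T·e^{−rT}·N(d₂) = 87.221832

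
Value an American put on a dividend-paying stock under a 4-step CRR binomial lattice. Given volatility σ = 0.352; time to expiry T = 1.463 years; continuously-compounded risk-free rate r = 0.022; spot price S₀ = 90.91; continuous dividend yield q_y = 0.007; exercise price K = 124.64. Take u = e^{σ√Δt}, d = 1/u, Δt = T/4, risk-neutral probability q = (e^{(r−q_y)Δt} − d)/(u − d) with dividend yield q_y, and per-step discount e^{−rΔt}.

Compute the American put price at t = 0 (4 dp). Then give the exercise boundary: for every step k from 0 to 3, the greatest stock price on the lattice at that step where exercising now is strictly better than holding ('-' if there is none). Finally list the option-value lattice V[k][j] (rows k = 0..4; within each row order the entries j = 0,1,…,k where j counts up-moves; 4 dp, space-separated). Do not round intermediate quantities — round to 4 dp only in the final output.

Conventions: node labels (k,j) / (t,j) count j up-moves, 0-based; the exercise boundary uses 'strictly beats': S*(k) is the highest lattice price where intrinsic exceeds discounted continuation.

params: Δt=0.36575 u=1.23724 d=0.80825 q=0.45980 e^(-rΔt)=0.99199
t_4 payoffs: 85.8427 65.2509 33.7300 0.0000 0.0000
t_3: node(3,0) S=48.0014 payoff=76.6386 vs cont=75.7625 → 76.6386 [stop]  node(3,1) S=73.4783 payoff=51.1617 vs cont=50.3507 → 51.1617 [stop]  node(3,2) S=112.4771 payoff=12.1629 vs cont=18.0748 → 18.0748 [wait]  node(3,3) S=172.1748 payoff=0.0000 vs cont=0.0000 → 0.0000 [wait]  ⇒ S*(3)=73.4783
t_2: node(2,0) S=59.3891 payoff=65.2509 vs cont=64.4039 → 65.2509 [stop]  node(2,1) S=90.9100 payoff=33.7300 vs cont=35.6601 → 35.6601 [wait]  node(2,2) S=139.1608 payoff=0.0000 vs cont=9.6857 → 9.6857 [wait]  ⇒ S*(2)=59.3891
t_1: node(1,0) S=73.4783 payoff=51.1617 vs cont=51.2311 → 51.2311 [wait]  node(1,1) S=112.4771 payoff=12.1629 vs cont=23.5269 → 23.5269 [wait]  ⇒ S*(1)=-
t_0: node(0,0) S=90.9100 payoff=33.7300 vs cont=38.1841 → 38.1841 [wait]  ⇒ S*(0)=-

price = 38.1841
boundary = - - 59.3891 73.4783
tree:
38.1841
51.2311 23.5269
65.2509 35.6601 9.6857
76.6386 51.1617 18.0748 0.0000
85.8427 65.2509 33.7300 0.0000 0.0000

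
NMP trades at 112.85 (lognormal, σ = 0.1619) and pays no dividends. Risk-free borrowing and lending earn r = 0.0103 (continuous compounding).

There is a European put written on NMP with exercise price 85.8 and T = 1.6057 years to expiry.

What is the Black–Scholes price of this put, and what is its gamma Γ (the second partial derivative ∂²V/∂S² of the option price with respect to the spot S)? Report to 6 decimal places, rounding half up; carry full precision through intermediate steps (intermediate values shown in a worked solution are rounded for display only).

price = 0.705373
Γ = 0.005436

σ√T = 0.1619·√1.6057 = 0.205154
d₁ = (ln(S/K) + (r+σ²/2)T) / (σ√T) = (ln(112.85/85.8) + (0.0103+0.1619²/2)·1.6057) / 0.205154 = (0.274040 + 0.037583) / 0.205154 = 1.518975
d₂ = d₁ − σ√T = 1.518975 − 0.205154 = 1.313822
e^{−rT} = 0.983597
N(−d₁) = 0.064384,  N(−d₂) = 0.094453
Put price V = K·e^{−rT}·N(−d₂) − S·N(−d₁) = 7.971146 − 7.265774 = 0.705373
φ(d₁) = (1/√(2π))·e^{−d₁²/2} = 0.125860
Γ = φ(d₁) / (S·σ·√T) = 0.005436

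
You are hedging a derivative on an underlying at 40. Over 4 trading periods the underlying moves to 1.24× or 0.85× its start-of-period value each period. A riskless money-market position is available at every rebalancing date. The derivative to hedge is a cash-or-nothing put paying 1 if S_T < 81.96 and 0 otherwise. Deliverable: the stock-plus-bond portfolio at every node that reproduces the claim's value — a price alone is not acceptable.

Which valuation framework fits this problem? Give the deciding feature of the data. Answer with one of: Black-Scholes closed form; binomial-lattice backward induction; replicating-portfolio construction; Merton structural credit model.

Key observation: the deliverable is the dynamic trading strategy on the 4-step tree (spot 40, moves 1.24 and 0.85), so the valuation must go through the node-by-node replicating-portfolio solve.

framework: replicating-portfolio construction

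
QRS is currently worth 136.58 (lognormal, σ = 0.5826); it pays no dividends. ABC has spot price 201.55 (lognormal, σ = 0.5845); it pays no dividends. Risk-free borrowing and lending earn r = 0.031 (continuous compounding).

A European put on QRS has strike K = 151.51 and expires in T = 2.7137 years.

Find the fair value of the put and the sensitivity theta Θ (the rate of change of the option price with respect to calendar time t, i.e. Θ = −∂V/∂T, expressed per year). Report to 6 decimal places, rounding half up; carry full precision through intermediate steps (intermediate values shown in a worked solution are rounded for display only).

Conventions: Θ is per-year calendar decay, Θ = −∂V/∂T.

price = 52.215521
Θ = -5.683967

σ√T = 0.5826·√2.7137 = 0.959735
d₁ = (ln(S/K) + (r+σ²/2)T) / (σ√T) = (ln(136.58/151.51) + (0.031+0.5826²/2)·2.7137) / 0.959735 = (-0.103741 + 0.544670) / 0.959735 = 0.459428
d₂ = d₁ − σ√T = 0.459428 − 0.959735 = -0.500307
e^{−rT} = 0.919317
N(−d₁) = 0.322963,  N(−d₂) = 0.691571
Put price V = K·e^{−rT}·N(−d₂) − S·N(−d₁) = 96.325857 − 44.110336 = 52.215521
φ(d₁) = (1/√(2π))·e^{−d₁²/2} = 0.358985
Θ = −S·φ(d₁)·σ/(2√T) + r·K·e^{−rT}·N(−d₂) = −8.670069 + 2.986102 = -5.683967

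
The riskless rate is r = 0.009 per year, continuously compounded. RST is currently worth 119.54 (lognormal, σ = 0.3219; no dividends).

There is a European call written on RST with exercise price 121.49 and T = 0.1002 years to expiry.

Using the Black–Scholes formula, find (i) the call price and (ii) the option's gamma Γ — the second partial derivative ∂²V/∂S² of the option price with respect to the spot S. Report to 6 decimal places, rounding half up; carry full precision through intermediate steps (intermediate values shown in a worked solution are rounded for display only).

price = 4.029271
Γ = 0.032592

σ√T = 0.3219·√0.1002 = 0.101895
d₁ = (ln(S/K) + (r+σ²/2)T) / (σ√T) = (ln(119.54/121.49) + (0.009+0.3219²/2)·0.1002) / 0.101895 = (-0.016181 + 0.006093) / 0.101895 = -0.099001
d₂ = d₁ − σ√T = -0.099001 − 0.101895 = -0.200897
e^{−rT} = 0.999099
N(d₁) = 0.460569,  N(d₂) = 0.420390
Call price V = S·N(d₁) − K·e^{−rT}·N(d₂) = 55.056379 − 51.027108 = 4.029271
φ(d₁) = (1/√(2π))·e^{−d₁²/2} = 0.396992
Γ = φ(d₁) / (S·σ·√T) = 0.032592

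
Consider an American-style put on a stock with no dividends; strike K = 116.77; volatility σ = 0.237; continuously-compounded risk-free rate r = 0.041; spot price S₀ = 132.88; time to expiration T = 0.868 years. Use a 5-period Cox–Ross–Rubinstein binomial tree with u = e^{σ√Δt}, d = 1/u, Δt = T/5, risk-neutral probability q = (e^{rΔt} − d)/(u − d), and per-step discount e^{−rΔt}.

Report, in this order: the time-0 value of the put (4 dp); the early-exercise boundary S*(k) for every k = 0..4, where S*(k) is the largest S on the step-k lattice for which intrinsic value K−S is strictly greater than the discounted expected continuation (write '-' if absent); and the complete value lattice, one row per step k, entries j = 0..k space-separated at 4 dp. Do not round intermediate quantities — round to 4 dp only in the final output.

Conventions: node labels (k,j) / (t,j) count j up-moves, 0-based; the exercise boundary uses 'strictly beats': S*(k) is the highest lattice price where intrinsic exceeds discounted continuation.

price = 3.5650
boundary = - - - 98.8107 89.5197
tree:
3.5650
6.3082 0.9945
10.8580 2.0500 0.0000
17.9593 4.2261 0.0000 0.0000
27.2503 8.7119 0.0000 0.0000 0.0000
35.6676 17.9593 0.0000 0.0000 0.0000 0.0000

Δt=0.17360  u=1.10379  d=0.90597  q=0.51144  discount=0.99291
step 5 (expiry): payoffs max(K−S,0) = 35.6676 17.9593 0.0000 0.0000 0.0000 0.0000
step 4: (k=4,j=0): S=89.5197, K−S=27.2503, hold=26.4221 ⇒ V=27.2503 exercise | (k=4,j=1): S=109.0660, K−S=7.7040, hold=8.7119 ⇒ V=8.7119 continue | (k=4,j=2): S=132.8800, K−S=0.0000, hold=0.0000 ⇒ V=0.0000 continue | (k=4,j=3): S=161.8937, K−S=0.0000, hold=0.0000 ⇒ V=0.0000 continue | (k=4,j=4): S=197.2425, K−S=0.0000, hold=0.0000 ⇒ V=0.0000 continue  boundary S*=89.5197
step 3: (k=3,j=0): S=98.8107, K−S=17.9593, hold=17.6429 ⇒ V=17.9593 exercise | (k=3,j=1): S=120.3856, K−S=0.0000, hold=4.2261 ⇒ V=4.2261 continue | (k=3,j=2): S=146.6712, K−S=0.0000, hold=0.0000 ⇒ V=0.0000 continue | (k=3,j=3): S=178.6962, K−S=0.0000, hold=0.0000 ⇒ V=0.0000 continue  boundary S*=98.8107
step 2: (k=2,j=0): S=109.0660, K−S=7.7040, hold=10.8580 ⇒ V=10.8580 continue | (k=2,j=1): S=132.8800, K−S=0.0000, hold=2.0500 ⇒ V=2.0500 continue | (k=2,j=2): S=161.8937, K−S=0.0000, hold=0.0000 ⇒ V=0.0000 continue  boundary S*=-
step 1: (k=1,j=0): S=120.3856, K−S=0.0000, hold=6.3082 ⇒ V=6.3082 continue | (k=1,j=1): S=146.6712, K−S=0.0000, hold=0.9945 ⇒ V=0.9945 continue  boundary S*=-
step 0: (k=0,j=0): S=132.8800, K−S=0.0000, hold=3.5650 ⇒ V=3.5650 continue  boundary S*=-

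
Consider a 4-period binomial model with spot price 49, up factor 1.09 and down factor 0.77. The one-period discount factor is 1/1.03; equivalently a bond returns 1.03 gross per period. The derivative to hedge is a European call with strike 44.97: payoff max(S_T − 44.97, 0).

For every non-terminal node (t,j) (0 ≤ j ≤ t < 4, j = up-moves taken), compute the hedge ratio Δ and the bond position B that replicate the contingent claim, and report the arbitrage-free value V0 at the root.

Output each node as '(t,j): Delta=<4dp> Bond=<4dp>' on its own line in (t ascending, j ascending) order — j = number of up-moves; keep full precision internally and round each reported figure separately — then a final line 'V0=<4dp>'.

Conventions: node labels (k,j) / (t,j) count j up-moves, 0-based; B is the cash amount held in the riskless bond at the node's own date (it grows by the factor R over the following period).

Risk-neutral probability p* = (R−d)/(u−d) = (1.03−0.77)/(1.09−0.77) = 0.8125.
Expiry values: V(4,0)=0.0000, V(4,1)=0.0000, V(4,2)=0.0000, V(4,3)=3.8914, V(4,4)=24.1975
  t=3,j=0: stock 22.3701 → up 24.3834 (V=0.0000), down 17.2250 (V=0.0000). Price 0.0000; hedge Δ=0.0000, bond B=0.0000.
  t=3,j=1: stock 31.6668 → up 34.5168 (V=0.0000), down 24.3834 (V=0.0000). Price 0.0000; hedge Δ=0.0000, bond B=0.0000.
  t=3,j=2: stock 44.8270 → up 48.8614 (V=3.8914), down 34.5168 (V=0.0000). Price 3.0697; hedge Δ=0.2713, bond B=-9.0911.
  t=3,j=3: stock 63.4564 → up 69.1675 (V=24.1975), down 48.8614 (V=3.8914). Price 19.7962; hedge Δ=1.0000, bond B=-43.6602.
  t=2,j=0: stock 29.0521 → up 31.6668 (V=0.0000), down 22.3701 (V=0.0000). Price 0.0000; hedge Δ=0.0000, bond B=0.0000.
  t=2,j=1: stock 41.1257 → up 44.8270 (V=3.0697), down 31.6668 (V=0.0000). Price 2.4215; hedge Δ=0.2333, bond B=-7.1713.
  t=2,j=2: stock 58.2169 → up 63.4564 (V=19.7962), down 44.8270 (V=3.0697). Price 16.1748; hedge Δ=0.8979, bond B=-36.0956.
  t=1,j=0: stock 37.7300 → up 41.1257 (V=2.4215), down 29.0521 (V=0.0000). Price 1.9102; hedge Δ=0.2006, bond B=-5.6570.
  t=1,j=1: stock 53.4100 → up 58.2169 (V=16.1748), down 41.1257 (V=2.4215). Price 13.2000; hedge Δ=0.8047, bond B=-29.7789.
  t=0,j=0: stock 49.0000 → up 53.4100 (V=13.2000), down 37.7300 (V=1.9102). Price 10.7604; hedge Δ=0.7200, bond B=-24.5205.
Verification: the root portfolio costs Δ(0,0)·S0 + B(0,0) = 10.7604, matching V0.

(0,0): Delta=0.7200 Bond=-24.5205
(1,0): Delta=0.2006 Bond=-5.6570
(1,1): Delta=0.8047 Bond=-29.7789
(2,0): Delta=0.0000 Bond=0.0000
(2,1): Delta=0.2333 Bond=-7.1713
(2,2): Delta=0.8979 Bond=-36.0956
(3,0): Delta=0.0000 Bond=0.0000
(3,1): Delta=0.0000 Bond=0.0000
(3,2): Delta=0.2713 Bond=-9.0911
(3,3): Delta=1.0000 Bond=-43.6602
V0=10.7604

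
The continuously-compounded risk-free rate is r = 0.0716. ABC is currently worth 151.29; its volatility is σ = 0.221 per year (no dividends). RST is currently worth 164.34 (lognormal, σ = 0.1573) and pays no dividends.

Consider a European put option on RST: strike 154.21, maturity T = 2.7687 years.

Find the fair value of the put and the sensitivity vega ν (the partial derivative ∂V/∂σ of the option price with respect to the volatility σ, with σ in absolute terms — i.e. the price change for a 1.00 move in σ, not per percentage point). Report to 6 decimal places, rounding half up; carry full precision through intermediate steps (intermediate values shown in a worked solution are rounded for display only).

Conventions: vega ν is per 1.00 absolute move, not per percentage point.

σ√T = 0.1573·√2.7687 = 0.261738
d₁ = (ln(S/K) + (r+σ²/2)T) / (σ√T) = (ln(164.34/154.21) + (0.0716+0.1573²/2)·2.7687) / 0.261738 = (0.063622 + 0.232492) / 0.261738 = 1.131339
d₂ = d₁ − σ√T = 1.131339 − 0.261738 = 0.869601
e^{−rT} = 0.820174
N(−d₁) = 0.128956,  N(−d₂) = 0.192259
Put price V = K·e^{−rT}·N(−d₂) − S·N(−d₁) = 24.316744 − 21.192651 = 3.124093
φ(d₁) = (1/√(2π))·e^{−d₁²/2} = 0.210367
ν = S·φ(d₁)·√T = 57.525220

price = 3.124093
ν = 57.525220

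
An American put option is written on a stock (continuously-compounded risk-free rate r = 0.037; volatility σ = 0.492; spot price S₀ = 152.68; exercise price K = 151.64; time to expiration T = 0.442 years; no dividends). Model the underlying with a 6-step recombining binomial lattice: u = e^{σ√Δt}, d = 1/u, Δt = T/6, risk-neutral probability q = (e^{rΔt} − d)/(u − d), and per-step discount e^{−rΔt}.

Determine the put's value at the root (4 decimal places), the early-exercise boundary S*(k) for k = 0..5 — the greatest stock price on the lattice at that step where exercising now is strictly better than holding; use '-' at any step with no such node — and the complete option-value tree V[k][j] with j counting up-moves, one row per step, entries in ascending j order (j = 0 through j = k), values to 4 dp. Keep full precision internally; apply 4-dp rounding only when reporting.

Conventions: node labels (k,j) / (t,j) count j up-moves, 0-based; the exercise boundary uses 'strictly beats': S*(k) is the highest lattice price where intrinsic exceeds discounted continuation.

Δt=0.07367, u=1.14286, d=0.87500, q=0.47685, disc=e^(-rΔt)=0.99728
k=6 terminal: V=max(K-S,0) → 83.1201 62.1437 34.7456 0.0000 0.0000 0.0000 0.0000
k=5: j=0 S=78.3089 intr=73.3311 cont=72.9184 V=73.3311[EX]; j=1 S=102.2820 intr=49.3580 cont=48.9452 V=49.3580[EX]; j=2 S=133.5943 intr=18.0457 cont=18.1275 V=18.1275[hold]; j=3 S=174.4924 intr=0.0000 cont=0.0000 V=0.0000[hold]; j=4 S=227.9108 intr=0.0000 cont=0.0000 V=0.0000[hold]; j=5 S=297.6826 intr=0.0000 cont=0.0000 V=0.0000[hold]  S*(5)=102.2820
k=4: j=0 S=89.4963 intr=62.1437 cont=61.7309 V=62.1437[EX]; j=1 S=116.8944 intr=34.7456 cont=34.3718 V=34.7456[EX]; j=2 S=152.6800 intr=0.0000 cont=9.4575 V=9.4575[hold]; j=3 S=199.4209 intr=0.0000 cont=0.0000 V=0.0000[hold]; j=4 S=260.4709 intr=0.0000 cont=0.0000 V=0.0000[hold]  S*(4)=116.8944
k=3: j=0 S=102.2820 intr=49.3580 cont=48.9452 V=49.3580[EX]; j=1 S=133.5943 intr=18.0457 cont=22.6251 V=22.6251[hold]; j=2 S=174.4924 intr=0.0000 cont=4.9342 V=4.9342[hold]; j=3 S=227.9108 intr=0.0000 cont=0.0000 V=0.0000[hold]  S*(3)=102.2820
k=2: j=0 S=116.8944 intr=34.7456 cont=36.5106 V=36.5106[hold]; j=1 S=152.6800 intr=0.0000 cont=14.1505 V=14.1505[hold]; j=2 S=199.4209 intr=0.0000 cont=2.5743 V=2.5743[hold]  S*(2)=-
k=1: j=0 S=133.5943 intr=18.0457 cont=25.7777 V=25.7777[hold]; j=1 S=174.4924 intr=0.0000 cont=8.6068 V=8.6068[hold]  S*(1)=-
k=0: j=0 S=152.6800 intr=0.0000 cont=17.5418 V=17.5418[hold]  S*(0)=-

price = 17.5418
boundary = - - - 102.2820 116.8944 102.2820
tree:
17.5418
25.7777 8.6068
36.5106 14.1505 2.5743
49.3580 22.6251 4.9342 0.0000
62.1437 34.7456 9.4575 0.0000 0.0000
73.3311 49.3580 18.1275 0.0000 0.0000 0.0000
83.1201 62.1437 34.7456 0.0000 0.0000 0.0000 0.0000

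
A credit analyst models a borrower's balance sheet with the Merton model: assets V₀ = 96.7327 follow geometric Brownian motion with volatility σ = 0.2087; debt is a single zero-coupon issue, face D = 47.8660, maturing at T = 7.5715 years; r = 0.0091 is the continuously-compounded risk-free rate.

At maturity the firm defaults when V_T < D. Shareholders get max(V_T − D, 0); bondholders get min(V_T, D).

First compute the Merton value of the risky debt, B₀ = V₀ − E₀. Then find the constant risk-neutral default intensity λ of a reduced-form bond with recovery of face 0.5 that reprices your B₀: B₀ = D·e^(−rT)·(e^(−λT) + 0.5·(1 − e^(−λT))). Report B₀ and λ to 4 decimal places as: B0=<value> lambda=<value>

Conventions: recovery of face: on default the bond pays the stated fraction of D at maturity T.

B0=43.1629 lambda=0.0093

With assets at 96.7327 and a single debt payment of 47.8660 at 7.5715 years:
d₁ = [ln(V₀/D) + (r + σ²/2)T] / (σ√T)
   = [ln(96.7327/47.8660) + (0.0091 + 0.5·0.2087²)·7.5715] / (0.2087·√7.5715)
   = [0.703546 + 0.233792] / 0.574266 = 1.632235
d₂ = d₁ − σ√T = 1.632235 − 0.574266 = 1.057968
N(d₁) = 0.948685,  N(d₂) = 0.854965,  e^(−rT) = 0.933419
E₀ = V₀·N(d₁) − D·e^(−rT)·N(d₂)
   = 96.7327·0.948685 − 47.8660·0.933419·0.854965 = 53.569830
B₀ = V₀ − E₀ = 96.7327 − 53.569830 = 43.162870
e^(−λT) = (B₀·e^(rT)/D − 0.5)/(1 − 0.5) = (43.1629·1.071330/47.8660 − 0.5)/0.5 = 0.93213135
λ = −ln(0.93213135)/7.5715 = 0.009282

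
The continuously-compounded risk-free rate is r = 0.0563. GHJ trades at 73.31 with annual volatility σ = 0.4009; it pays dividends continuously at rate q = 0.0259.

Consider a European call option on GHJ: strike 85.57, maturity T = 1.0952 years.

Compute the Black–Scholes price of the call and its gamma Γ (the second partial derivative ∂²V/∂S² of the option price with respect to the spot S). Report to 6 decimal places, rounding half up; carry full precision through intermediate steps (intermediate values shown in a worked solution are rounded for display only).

σ√T = 0.4009·√1.0952 = 0.419549
d₁ = (ln(S/K) + (r−q+σ²/2)T) / (σ√T) = (ln(73.31/85.57) + (0.0563−0.0259+0.4009²/2)·1.0952) / 0.419549 = (-0.154638 + 0.121305) / 0.419549 = -0.079449
d₂ = d₁ − σ√T = -0.079449 − 0.419549 = -0.498999
e^{−rT} = 0.940203
e^{−qT} = 0.972033
N(d₁) = 0.468338,  N(d₂) = 0.308890
Call price V = S·e^{−qT}·N(d₁) − K·e^{−rT}·N(d₂) = 33.373609 − 24.851190 = 8.522418
φ(d₁) = (1/√(2π))·e^{−d₁²/2} = 0.397685
Γ = e^{−qT}·φ(d₁) / (S·σ·√T) = 0.012568

price = 8.522418
Γ = 0.012568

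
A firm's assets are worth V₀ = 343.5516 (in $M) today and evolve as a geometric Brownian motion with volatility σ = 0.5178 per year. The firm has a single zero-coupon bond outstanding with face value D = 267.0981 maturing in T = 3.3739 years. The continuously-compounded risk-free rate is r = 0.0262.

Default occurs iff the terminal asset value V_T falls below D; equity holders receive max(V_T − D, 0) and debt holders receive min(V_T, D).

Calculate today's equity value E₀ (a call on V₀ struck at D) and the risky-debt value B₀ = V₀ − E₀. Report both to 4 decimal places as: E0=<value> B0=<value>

With assets at 343.5516 and a single debt payment of 267.0981 at 3.3739 years:
d₁ = [ln(V₀/D) + (r + σ²/2)T] / (σ√T)
   = [ln(343.5516/267.0981) + (0.0262 + 0.5·0.5178²)·3.3739] / (0.5178·√3.3739)
   = [0.251721 + 0.540696] / 0.951104 = 0.833155
d₂ = d₁ − σ√T = 0.833155 − 0.951104 = -0.117949
N(d₁) = 0.797621,  N(d₂) = 0.453054,  e^(−rT) = 0.915398
E₀ = V₀·N(d₁) − D·e^(−rT)·N(d₂)
   = 343.5516·0.797621 − 267.0981·0.915398·0.453054 = 163.251906
B₀ = V₀ − E₀ = 343.5516 − 163.251906 = 180.299694

E0=163.2519 B0=180.2997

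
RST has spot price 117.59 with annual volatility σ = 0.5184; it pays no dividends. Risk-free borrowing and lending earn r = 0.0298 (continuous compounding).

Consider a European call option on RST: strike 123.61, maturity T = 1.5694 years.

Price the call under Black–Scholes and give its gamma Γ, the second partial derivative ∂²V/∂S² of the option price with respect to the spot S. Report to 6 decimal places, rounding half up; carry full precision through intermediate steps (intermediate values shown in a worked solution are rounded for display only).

σ√T = 0.5184·√1.5694 = 0.649429
d₁ = (ln(S/K) + (r+σ²/2)T) / (σ√T) = (ln(117.59/123.61) + (0.0298+0.5184²/2)·1.5694) / 0.649429 = (-0.049927 + 0.257647) / 0.649429 = 0.319850
d₂ = d₁ − σ√T = 0.319850 − 0.649429 = -0.329579
e^{−rT} = 0.954309
N(d₁) = 0.625459,  N(d₂) = 0.370859
Call price V = S·N(d₁) − K·e^{−rT}·N(d₂) = 73.547713 − 43.747292 = 29.800421
φ(d₁) = (1/√(2π))·e^{−d₁²/2} = 0.379049
Γ = φ(d₁) / (S·σ·√T) = 0.004964

price = 29.800421
Γ = 0.004964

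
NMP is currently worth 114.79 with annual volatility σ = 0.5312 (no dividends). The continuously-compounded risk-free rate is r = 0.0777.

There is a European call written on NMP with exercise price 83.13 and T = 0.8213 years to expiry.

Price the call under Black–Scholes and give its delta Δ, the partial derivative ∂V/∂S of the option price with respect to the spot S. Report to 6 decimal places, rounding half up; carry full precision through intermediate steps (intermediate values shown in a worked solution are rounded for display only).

price = 42.154466
Δ = 0.851663

σ√T = 0.5312·√0.8213 = 0.481403
d₁ = (ln(S/K) + (r+σ²/2)T) / (σ√T) = (ln(114.79/83.13) + (0.0777+0.5312²/2)·0.8213) / 0.481403 = (0.322699 + 0.179690) / 0.481403 = 1.043591
d₂ = d₁ − σ√T = 1.043591 − 0.481403 = 0.562188
e^{−rT} = 0.938179
N(d₁) = 0.851663,  N(d₂) = 0.713006
Call price V = S·N(d₁) − K·e^{−rT}·N(d₂) = 97.762369 − 55.607904 = 42.154466
Δ = N(d₁) = 0.851663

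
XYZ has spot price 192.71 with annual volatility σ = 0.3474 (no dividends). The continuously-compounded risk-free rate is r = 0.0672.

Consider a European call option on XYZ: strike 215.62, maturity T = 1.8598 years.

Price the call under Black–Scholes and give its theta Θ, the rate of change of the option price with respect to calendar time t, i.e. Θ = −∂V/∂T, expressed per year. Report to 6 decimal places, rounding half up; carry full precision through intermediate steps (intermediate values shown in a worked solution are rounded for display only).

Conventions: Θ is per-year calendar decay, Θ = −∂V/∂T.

price = 37.082092
Θ = -14.787178

σ√T = 0.3474·√1.8598 = 0.473765
d₁ = (ln(S/K) + (r+σ²/2)T) / (σ√T) = (ln(192.71/215.62) + (0.0672+0.3474²/2)·1.8598) / 0.473765 = (-0.112331 + 0.237205) / 0.473765 = 0.263578
d₂ = d₁ − σ√T = 0.263578 − 0.473765 = -0.210187
e^{−rT} = 0.882516
N(d₁) = 0.603947,  N(d₂) = 0.416761
Call price V = S·N(d₁) − K·e^{−rT}·N(d₂) = 116.386716 − 79.304624 = 37.082092
φ(d₁) = (1/√(2π))·e^{−d₁²/2} = 0.385322
Θ = −S·φ(d₁)·σ/(2√T) − r·K·e^{−rT}·N(d₂) = −9.457907 − 5.329271 = -14.787178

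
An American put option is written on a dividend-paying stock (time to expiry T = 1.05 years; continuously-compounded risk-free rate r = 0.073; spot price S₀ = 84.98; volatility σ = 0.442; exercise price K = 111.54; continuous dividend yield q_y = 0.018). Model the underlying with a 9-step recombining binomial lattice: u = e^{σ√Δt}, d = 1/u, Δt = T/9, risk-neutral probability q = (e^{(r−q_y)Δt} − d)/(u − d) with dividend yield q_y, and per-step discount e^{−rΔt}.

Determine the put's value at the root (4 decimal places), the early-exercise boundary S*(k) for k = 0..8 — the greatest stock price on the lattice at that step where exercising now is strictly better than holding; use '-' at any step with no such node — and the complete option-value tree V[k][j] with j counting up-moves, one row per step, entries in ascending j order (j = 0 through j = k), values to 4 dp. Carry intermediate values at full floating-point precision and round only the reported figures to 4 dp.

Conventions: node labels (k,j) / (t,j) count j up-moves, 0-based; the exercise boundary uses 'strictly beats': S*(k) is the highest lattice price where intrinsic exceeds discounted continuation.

price = 30.7735
boundary = - - 62.8325 54.0279 62.8325 73.0719 62.8325 73.0719 84.9800
tree:
30.7735
39.2475 22.2680
48.7075 29.8386 14.5767
57.5121 38.7675 20.8307 8.1555
65.0829 48.7075 28.8377 12.6479 3.5019
71.5929 57.5121 38.4681 19.0628 6.0207 0.8739
77.1906 65.0829 48.7075 27.7148 10.1600 1.7066 0.0000
82.0039 71.5929 57.5121 38.4681 16.7209 3.3329 0.0000 0.0000
86.1427 77.1906 65.0829 48.7075 26.5600 6.5089 0.0000 0.0000 0.0000
89.7016 82.0039 71.5929 57.5121 38.4681 12.7113 0.0000 0.0000 0.0000 0.0000

Δt=0.11667  u=1.16296  d=0.85987  q=0.48357  discount=0.99152
step 9 (expiry): payoffs max(K−S,0) = 89.7016 82.0039 71.5929 57.5121 38.4681 12.7113 0.0000 0.0000 0.0000 0.0000
step 8: (k=8,j=0): S=25.3973, K−S=86.1427, hold=85.2501 ⇒ V=86.1427 exercise | (k=8,j=1): S=34.3494, K−S=77.1906, hold=76.3167 ⇒ V=77.1906 exercise | (k=8,j=2): S=46.4571, K−S=65.0829, hold=64.2345 ⇒ V=65.0829 exercise | (k=8,j=3): S=62.8325, K−S=48.7075, hold=47.8934 ⇒ V=48.7075 exercise | (k=8,j=4): S=84.9800, K−S=26.5600, hold=25.7924 ⇒ V=26.5600 exercise | (k=8,j=5): S=114.9342, K−S=0.0000, hold=6.5089 ⇒ V=6.5089 continue | (k=8,j=6): S=155.4467, K−S=0.0000, hold=0.0000 ⇒ V=0.0000 continue | (k=8,j=7): S=210.2393, K−S=0.0000, hold=0.0000 ⇒ V=0.0000 continue | (k=8,j=8): S=284.3454, K−S=0.0000, hold=0.0000 ⇒ V=0.0000 continue  boundary S*=84.9800
step 7: (k=7,j=0): S=29.5361, K−S=82.0039, hold=81.1199 ⇒ V=82.0039 exercise | (k=7,j=1): S=39.9471, K−S=71.5929, hold=70.7307 ⇒ V=71.5929 exercise | (k=7,j=2): S=54.0279, K−S=57.5121, hold=56.6795 ⇒ V=57.5121 exercise | (k=7,j=3): S=73.0719, K−S=38.4681, hold=37.6755 ⇒ V=38.4681 exercise | (k=7,j=4): S=98.8287, K−S=12.7113, hold=16.7209 ⇒ V=16.7209 continue | (k=7,j=5): S=133.6643, K−S=0.0000, hold=3.3329 ⇒ V=3.3329 continue | (k=7,j=6): S=180.7789, K−S=0.0000, hold=0.0000 ⇒ V=0.0000 continue | (k=7,j=7): S=244.5007, K−S=0.0000, hold=0.0000 ⇒ V=0.0000 continue  boundary S*=73.0719
step 6: (k=6,j=0): S=34.3494, K−S=77.1906, hold=76.3167 ⇒ V=77.1906 exercise | (k=6,j=1): S=46.4571, K−S=65.0829, hold=64.2345 ⇒ V=65.0829 exercise | (k=6,j=2): S=62.8325, K−S=48.7075, hold=47.8934 ⇒ V=48.7075 exercise | (k=6,j=3): S=84.9800, K−S=26.5600, hold=27.7148 ⇒ V=27.7148 continue | (k=6,j=4): S=114.9342, K−S=0.0000, hold=10.1600 ⇒ V=10.1600 continue | (k=6,j=5): S=155.4467, K−S=0.0000, hold=1.7066 ⇒ V=1.7066 continue | (k=6,j=6): S=210.2393, K−S=0.0000, hold=0.0000 ⇒ V=0.0000 continue  boundary S*=62.8325
step 5: (k=5,j=0): S=39.9471, K−S=71.5929, hold=70.7307 ⇒ V=71.5929 exercise | (k=5,j=1): S=54.0279, K−S=57.5121, hold=56.6795 ⇒ V=57.5121 exercise | (k=5,j=2): S=73.0719, K−S=38.4681, hold=38.2291 ⇒ V=38.4681 exercise | (k=5,j=3): S=98.8287, K−S=12.7113, hold=19.0628 ⇒ V=19.0628 continue | (k=5,j=4): S=133.6643, K−S=0.0000, hold=6.0207 ⇒ V=6.0207 continue | (k=5,j=5): S=180.7789, K−S=0.0000, hold=0.8739 ⇒ V=0.8739 continue  boundary S*=73.0719
step 4: (k=4,j=0): S=46.4571, K−S=65.0829, hold=64.2345 ⇒ V=65.0829 exercise | (k=4,j=1): S=62.8325, K−S=48.7075, hold=47.8934 ⇒ V=48.7075 exercise | (k=4,j=2): S=84.9800, K−S=26.5600, hold=28.8377 ⇒ V=28.8377 continue | (k=4,j=3): S=114.9342, K−S=0.0000, hold=12.6479 ⇒ V=12.6479 continue | (k=4,j=4): S=155.4467, K−S=0.0000, hold=3.5019 ⇒ V=3.5019 continue  boundary S*=62.8325
step 3: (k=3,j=0): S=54.0279, K−S=57.5121, hold=56.6795 ⇒ V=57.5121 exercise | (k=3,j=1): S=73.0719, K−S=38.4681, hold=38.7675 ⇒ V=38.7675 continue | (k=3,j=2): S=98.8287, K−S=12.7113, hold=20.8307 ⇒ V=20.8307 continue | (k=3,j=3): S=133.6643, K−S=0.0000, hold=8.1555 ⇒ V=8.1555 continue  boundary S*=54.0279
step 2: (k=2,j=0): S=62.8325, K−S=48.7075, hold=48.0370 ⇒ V=48.7075 exercise | (k=2,j=1): S=84.9800, K−S=26.5600, hold=29.8386 ⇒ V=29.8386 continue | (k=2,j=2): S=114.9342, K−S=0.0000, hold=14.5767 ⇒ V=14.5767 continue  boundary S*=62.8325
step 1: (k=1,j=0): S=73.0719, K−S=38.4681, hold=39.2475 ⇒ V=39.2475 continue | (k=1,j=1): S=98.8287, K−S=12.7113, hold=22.2680 ⇒ V=22.2680 continue  boundary S*=-
step 0: (k=0,j=0): S=84.9800, K−S=26.5600, hold=30.7735 ⇒ V=30.7735 continue  boundary S*=-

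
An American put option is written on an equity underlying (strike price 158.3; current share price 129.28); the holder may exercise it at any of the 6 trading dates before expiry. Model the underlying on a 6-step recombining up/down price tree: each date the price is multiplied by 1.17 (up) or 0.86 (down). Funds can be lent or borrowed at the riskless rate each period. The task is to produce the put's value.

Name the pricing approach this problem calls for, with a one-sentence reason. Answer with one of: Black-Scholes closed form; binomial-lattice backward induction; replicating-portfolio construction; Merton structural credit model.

Key observation: with exercise allowed before expiry on a discrete up/down model (6 steps from spot 129.28), the strike-158.3 put's value must be rolled back through the tree testing early exercise at each node.

framework: binomial-lattice backward induction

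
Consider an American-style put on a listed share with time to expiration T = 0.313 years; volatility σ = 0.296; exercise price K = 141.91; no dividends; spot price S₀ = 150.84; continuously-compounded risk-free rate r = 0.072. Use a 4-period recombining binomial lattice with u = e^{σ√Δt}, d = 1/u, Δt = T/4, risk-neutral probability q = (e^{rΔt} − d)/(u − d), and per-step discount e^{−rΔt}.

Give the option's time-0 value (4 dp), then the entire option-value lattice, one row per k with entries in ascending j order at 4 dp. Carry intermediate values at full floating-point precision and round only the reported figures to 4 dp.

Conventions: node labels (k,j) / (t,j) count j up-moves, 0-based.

price = 5.1920
tree:
5.1920
9.0457 1.5964
15.2136 3.2991 0.0000
24.2478 6.8181 0.0000 0.0000
33.5979 14.0906 0.0000 0.0000 0.0000

Δt=0.07825, u=1.08633, d=0.92053, q=0.51339, disc=e^(-rΔt)=0.99438
k=4 terminal: V=max(K-S,0) → 33.5979 14.0906 0.0000 0.0000 0.0000
k=3: j=0 S=117.6622 intr=24.2478 cont=23.4505 V=24.2478[EX]; j=1 S=138.8534 intr=3.0566 cont=6.8181 V=6.8181[hold]; j=2 S=163.8613 intr=0.0000 cont=0.0000 V=0.0000[hold]; j=3 S=193.3731 intr=0.0000 cont=0.0000 V=0.0000[hold]
k=2: j=0 S=127.8194 intr=14.0906 cont=15.2136 V=15.2136[hold]; j=1 S=150.8400 intr=0.0000 cont=3.2991 V=3.2991[hold]; j=2 S=178.0067 intr=0.0000 cont=0.0000 V=0.0000[hold]
k=1: j=0 S=138.8534 intr=3.0566 cont=9.0457 V=9.0457[hold]; j=1 S=163.8613 intr=0.0000 cont=1.5964 V=1.5964[hold]
k=0: j=0 S=150.8400 intr=0.0000 cont=5.1920 V=5.1920[hold]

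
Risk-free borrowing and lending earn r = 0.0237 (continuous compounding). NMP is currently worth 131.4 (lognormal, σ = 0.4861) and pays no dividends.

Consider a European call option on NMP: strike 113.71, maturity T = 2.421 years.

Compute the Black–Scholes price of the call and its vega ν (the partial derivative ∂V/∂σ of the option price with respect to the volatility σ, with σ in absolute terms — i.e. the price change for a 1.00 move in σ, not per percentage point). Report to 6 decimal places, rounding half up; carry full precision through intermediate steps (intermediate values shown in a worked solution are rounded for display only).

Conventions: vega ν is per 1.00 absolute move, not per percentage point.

price = 48.381626
ν = 66.237678

σ√T = 0.4861·√2.421 = 0.756350
d₁ = (ln(S/K) + (r+σ²/2)T) / (σ√T) = (ln(131.4/113.71) + (0.0237+0.4861²/2)·2.421) / 0.756350 = (0.144595 + 0.343411) / 0.756350 = 0.645211
d₂ = d₁ − σ√T = 0.645211 − 0.756350 = -0.111140
e^{−rT} = 0.944237
N(d₁) = 0.740605,  N(d₂) = 0.455753
Call price V = S·N(d₁) − K·e^{−rT}·N(d₂) = 97.315457 − 48.933830 = 48.381626
φ(d₁) = (1/√(2π))·e^{−d₁²/2} = 0.323976
ν = S·φ(d₁)·√T = 66.237678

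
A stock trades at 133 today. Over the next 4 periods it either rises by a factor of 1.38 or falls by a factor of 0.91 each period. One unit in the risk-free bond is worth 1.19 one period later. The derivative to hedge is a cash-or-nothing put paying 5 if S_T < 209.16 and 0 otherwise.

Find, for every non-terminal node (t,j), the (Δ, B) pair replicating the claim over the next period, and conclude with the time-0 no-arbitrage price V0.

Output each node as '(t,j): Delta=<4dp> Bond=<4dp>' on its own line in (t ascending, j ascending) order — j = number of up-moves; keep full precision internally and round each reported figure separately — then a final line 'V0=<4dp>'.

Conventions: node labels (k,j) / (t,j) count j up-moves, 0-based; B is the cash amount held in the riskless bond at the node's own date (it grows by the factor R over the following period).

Since d<R<u, set p* = (R−d)/(u−d) = 0.5957; price each node as the discounted p*-expectation of its children.
Payoffs at expiry: V(4,0)=5.0000, V(4,1)=5.0000, V(4,2)=0.0000, V(4,3)=0.0000, V(4,4)=0.0000
Node (3,0) S=100.2249: V=(p*·5.0000+(1−p*)·5.0000)/1.19=4.2017; Δ=(5.0000−5.0000)/(138.3104−91.2047)=0.0000; B=V−Δ·S=4.2017
Node (3,1) S=151.9895: V=(p*·0.0000+(1−p*)·5.0000)/1.19=1.6986; Δ=(0.0000−5.0000)/(209.7455−138.3104)=-0.0700; B=V−Δ·S=12.3368
Node (3,2) S=230.4895: V=(p*·0.0000+(1−p*)·0.0000)/1.19=0.0000; Δ=(0.0000−0.0000)/(318.0756−209.7455)=0.0000; B=V−Δ·S=0.0000
Node (3,3) S=349.5336: V=(p*·0.0000+(1−p*)·0.0000)/1.19=0.0000; Δ=(0.0000−0.0000)/(482.3563−318.0756)=0.0000; B=V−Δ·S=0.0000
Node (2,0) S=110.1373: V=(p*·1.6986+(1−p*)·4.2017)/1.19=2.2777; Δ=(1.6986−4.2017)/(151.9895−100.2249)=-0.0484; B=V−Δ·S=7.6035
Node (2,1) S=167.0214: V=(p*·0.0000+(1−p*)·1.6986)/1.19=0.5770; Δ=(0.0000−1.6986)/(230.4895−151.9895)=-0.0216; B=V−Δ·S=4.1910
Node (2,2) S=253.2852: V=(p*·0.0000+(1−p*)·0.0000)/1.19=0.0000; Δ=(0.0000−0.0000)/(349.5336−230.4895)=0.0000; B=V−Δ·S=0.0000
Node (1,0) S=121.0300: V=(p*·0.5770+(1−p*)·2.2777)/1.19=1.0626; Δ=(0.5770−2.2777)/(167.0214−110.1373)=-0.0299; B=V−Δ·S=4.6811
Node (1,1) S=183.5400: V=(p*·0.0000+(1−p*)·0.5770)/1.19=0.1960; Δ=(0.0000−0.5770)/(253.2852−167.0214)=-0.0067; B=V−Δ·S=1.4237
Node (0,0) S=133.0000: V=(p*·0.1960+(1−p*)·1.0626)/1.19=0.4591; Δ=(0.1960−1.0626)/(183.5400−121.0300)=-0.0139; B=V−Δ·S=2.3030
Check: Δ(0,0)·S0 + B(0,0) = 0.4591 = V0.

(0,0): Delta=-0.0139 Bond=2.3030
(1,0): Delta=-0.0299 Bond=4.6811
(1,1): Delta=-0.0067 Bond=1.4237
(2,0): Delta=-0.0484 Bond=7.6035
(2,1): Delta=-0.0216 Bond=4.1910
(2,2): Delta=0.0000 Bond=0.0000
(3,0): Delta=0.0000 Bond=4.2017
(3,1): Delta=-0.0700 Bond=12.3368
(3,2): Delta=0.0000 Bond=0.0000
(3,3): Delta=0.0000 Bond=0.0000
V0=0.4591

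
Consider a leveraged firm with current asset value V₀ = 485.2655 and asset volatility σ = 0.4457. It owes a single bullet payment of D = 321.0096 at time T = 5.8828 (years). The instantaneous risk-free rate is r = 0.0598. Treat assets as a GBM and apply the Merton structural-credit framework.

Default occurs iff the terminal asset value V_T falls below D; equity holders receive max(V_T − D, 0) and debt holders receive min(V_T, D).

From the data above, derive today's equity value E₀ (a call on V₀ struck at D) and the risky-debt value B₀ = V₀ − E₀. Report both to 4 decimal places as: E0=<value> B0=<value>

E0=305.9441 B0=179.3214

With assets at 485.2655 and a single debt payment of 321.0096 at 5.8828 years:
d₁ = [ln(V₀/D) + (r + σ²/2)T] / (σ√T)
   = [ln(485.2655/321.0096) + (0.0598 + 0.5·0.4457²)·5.8828] / (0.4457·√5.8828)
   = [0.413225 + 0.936096] / 1.081022 = 1.248190
d₂ = d₁ − σ√T = 1.248190 − 1.081022 = 0.167168
N(d₁) = 0.894019,  N(d₂) = 0.566381,  e^(−rT) = 0.703427
E₀ = V₀·N(d₁) − D·e^(−rT)·N(d₂)
   = 485.2655·0.894019 − 321.0096·0.703427·0.566381 = 305.944060
B₀ = V₀ − E₀ = 485.2655 − 305.944060 = 179.321440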